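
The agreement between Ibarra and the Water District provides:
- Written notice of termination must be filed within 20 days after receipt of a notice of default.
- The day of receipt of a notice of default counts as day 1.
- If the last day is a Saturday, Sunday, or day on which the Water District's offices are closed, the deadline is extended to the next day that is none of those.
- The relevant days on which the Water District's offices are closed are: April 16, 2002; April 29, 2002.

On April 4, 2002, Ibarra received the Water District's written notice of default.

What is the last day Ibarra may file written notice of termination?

April 23, 2002

Counting April 4, 2002 as day 1, day 20 is April 23, 2002.
April 23, 2002 is a Tuesday and not a day on which the Water District's offices are closed, so no extension applies.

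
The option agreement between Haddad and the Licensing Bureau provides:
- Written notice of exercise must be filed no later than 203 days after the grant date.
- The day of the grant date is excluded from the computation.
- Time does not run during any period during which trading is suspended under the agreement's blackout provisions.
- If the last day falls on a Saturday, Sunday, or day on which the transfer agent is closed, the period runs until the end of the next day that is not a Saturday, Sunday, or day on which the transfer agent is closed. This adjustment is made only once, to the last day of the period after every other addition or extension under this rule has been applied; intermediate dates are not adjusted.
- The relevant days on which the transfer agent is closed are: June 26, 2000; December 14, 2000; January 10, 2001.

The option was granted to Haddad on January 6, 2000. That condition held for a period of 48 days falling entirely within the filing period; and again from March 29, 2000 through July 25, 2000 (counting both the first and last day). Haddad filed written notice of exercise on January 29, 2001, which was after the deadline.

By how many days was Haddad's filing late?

18 days

203 days after January 6, 2000 is July 27, 2000.
Tolling adds 48 days: July 27, 2000 + 48 days = September 13, 2000.
From March 29, 2000 through July 25, 2000 inclusive is 119 days; tolling adds 119 days: September 13, 2000 + 119 days = January 10, 2001.
January 10, 2001 is a listed holiday. The next qualifying day is January 11, 2001.
The deadline is January 11, 2001; from January 11, 2001 to January 29, 2001 is 18 days.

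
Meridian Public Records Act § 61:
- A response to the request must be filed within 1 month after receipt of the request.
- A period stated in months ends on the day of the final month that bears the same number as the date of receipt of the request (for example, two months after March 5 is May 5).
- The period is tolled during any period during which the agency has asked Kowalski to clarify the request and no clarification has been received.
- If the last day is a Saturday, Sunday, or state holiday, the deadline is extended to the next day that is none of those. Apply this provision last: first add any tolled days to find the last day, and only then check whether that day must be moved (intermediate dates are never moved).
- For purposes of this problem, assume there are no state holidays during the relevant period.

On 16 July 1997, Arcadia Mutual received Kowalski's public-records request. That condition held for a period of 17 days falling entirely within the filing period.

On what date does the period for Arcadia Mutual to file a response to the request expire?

September 2, 1997

1 month after 16 July 1997 is August 16, 1997.
Tolling adds 17 days: August 16, 1997 + 17 days = September 2, 1997.
September 2, 1997 is a Tuesday and not a state holiday, so no extension applies.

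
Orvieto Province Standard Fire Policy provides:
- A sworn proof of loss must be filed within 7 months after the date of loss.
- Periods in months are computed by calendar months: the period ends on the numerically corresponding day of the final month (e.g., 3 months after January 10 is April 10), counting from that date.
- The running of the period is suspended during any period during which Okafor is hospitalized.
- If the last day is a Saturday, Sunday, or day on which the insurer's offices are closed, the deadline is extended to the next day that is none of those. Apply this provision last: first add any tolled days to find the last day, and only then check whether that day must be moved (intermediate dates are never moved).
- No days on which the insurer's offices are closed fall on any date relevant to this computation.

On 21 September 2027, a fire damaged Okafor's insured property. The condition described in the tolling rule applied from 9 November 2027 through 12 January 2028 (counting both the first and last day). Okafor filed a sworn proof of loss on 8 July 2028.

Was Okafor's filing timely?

7 months after 21 September 2027 is April 21, 2028.
From November 9, 2027 through January 12, 2028 inclusive is 65 days; tolling adds 65 days: April 21, 2028 + 65 days = June 25, 2028.
June 25, 2028 is Sunday. The next qualifying day is June 26, 2028.
The deadline is June 26, 2028; the filing on July 8, 2028 is after that date.

No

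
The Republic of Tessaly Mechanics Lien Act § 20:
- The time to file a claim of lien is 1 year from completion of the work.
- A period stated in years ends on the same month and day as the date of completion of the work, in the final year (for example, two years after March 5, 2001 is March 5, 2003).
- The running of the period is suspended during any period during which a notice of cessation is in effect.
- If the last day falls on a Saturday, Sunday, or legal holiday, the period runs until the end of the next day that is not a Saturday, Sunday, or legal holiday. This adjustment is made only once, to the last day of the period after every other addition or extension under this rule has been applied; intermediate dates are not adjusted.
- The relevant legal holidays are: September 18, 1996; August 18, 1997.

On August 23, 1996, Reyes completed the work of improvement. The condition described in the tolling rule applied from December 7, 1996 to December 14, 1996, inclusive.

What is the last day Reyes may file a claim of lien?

1 year after August 23, 1996 is August 23, 1997.
From December 7, 1996 through December 14, 1996 inclusive is 8 days; tolling adds 8 days: August 23, 1997 + 8 days = August 31, 1997.
August 31, 1997 is Sunday. The next qualifying day is September 1, 1997.

September 1, 1997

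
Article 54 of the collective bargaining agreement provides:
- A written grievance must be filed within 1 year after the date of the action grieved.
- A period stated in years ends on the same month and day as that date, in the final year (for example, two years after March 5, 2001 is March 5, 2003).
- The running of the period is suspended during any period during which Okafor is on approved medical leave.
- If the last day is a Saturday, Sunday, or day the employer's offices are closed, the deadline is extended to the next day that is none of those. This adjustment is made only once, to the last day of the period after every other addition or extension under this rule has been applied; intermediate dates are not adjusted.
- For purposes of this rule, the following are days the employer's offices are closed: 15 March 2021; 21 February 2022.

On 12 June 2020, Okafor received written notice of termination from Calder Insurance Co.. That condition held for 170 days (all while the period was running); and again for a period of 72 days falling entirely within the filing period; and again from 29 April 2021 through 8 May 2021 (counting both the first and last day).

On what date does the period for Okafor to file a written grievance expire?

February 22, 2022

1 year after 12 June 2020 is June 12, 2021.
Tolling adds 170 days: June 12, 2021 + 170 days = November 29, 2021.
Tolling adds 72 days: November 29, 2021 + 72 days = February 9, 2022.
From April 29, 2021 through May 8, 2021 inclusive is 10 days; tolling adds 10 days: February 9, 2022 + 10 days = February 19, 2022.
February 19, 2022 is Saturday; February 20, 2022 is Sunday; February 21, 2022 is a listed holiday. The next qualifying day is February 22, 2022.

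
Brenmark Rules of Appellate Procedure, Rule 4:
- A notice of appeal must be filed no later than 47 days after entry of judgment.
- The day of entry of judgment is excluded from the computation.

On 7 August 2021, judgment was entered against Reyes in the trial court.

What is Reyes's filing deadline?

September 23, 2021

47 days after 7 August 2021 is September 23, 2021.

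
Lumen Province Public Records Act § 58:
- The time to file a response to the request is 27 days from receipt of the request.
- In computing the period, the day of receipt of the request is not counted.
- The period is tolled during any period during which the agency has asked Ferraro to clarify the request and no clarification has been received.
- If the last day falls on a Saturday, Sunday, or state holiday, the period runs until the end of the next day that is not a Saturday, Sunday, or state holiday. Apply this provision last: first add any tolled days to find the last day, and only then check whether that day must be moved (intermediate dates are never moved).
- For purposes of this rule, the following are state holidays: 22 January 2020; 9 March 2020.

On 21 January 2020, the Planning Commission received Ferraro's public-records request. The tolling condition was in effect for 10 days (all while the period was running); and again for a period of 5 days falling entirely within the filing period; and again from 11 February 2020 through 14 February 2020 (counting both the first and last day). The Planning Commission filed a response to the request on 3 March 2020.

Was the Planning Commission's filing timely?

Yes

27 days after 21 January 2020 is February 17, 2020.
Tolling adds 10 days: February 17, 2020 + 10 days = February 27, 2020.
Tolling adds 5 days: February 27, 2020 + 5 days = March 3, 2020.
From February 11, 2020 through February 14, 2020 inclusive is 4 days; tolling adds 4 days: March 3, 2020 + 4 days = March 7, 2020.
March 7, 2020 is Saturday; March 8, 2020 is Sunday; March 9, 2020 is a listed holiday. The next qualifying day is March 10, 2020.
The deadline is March 10, 2020; the filing on March 3, 2020 is on or before that date.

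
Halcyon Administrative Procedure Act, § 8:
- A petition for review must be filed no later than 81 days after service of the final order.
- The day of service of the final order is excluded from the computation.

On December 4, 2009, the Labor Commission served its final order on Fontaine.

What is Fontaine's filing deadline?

February 23, 2010

81 days after December 4, 2009 is February 23, 2010.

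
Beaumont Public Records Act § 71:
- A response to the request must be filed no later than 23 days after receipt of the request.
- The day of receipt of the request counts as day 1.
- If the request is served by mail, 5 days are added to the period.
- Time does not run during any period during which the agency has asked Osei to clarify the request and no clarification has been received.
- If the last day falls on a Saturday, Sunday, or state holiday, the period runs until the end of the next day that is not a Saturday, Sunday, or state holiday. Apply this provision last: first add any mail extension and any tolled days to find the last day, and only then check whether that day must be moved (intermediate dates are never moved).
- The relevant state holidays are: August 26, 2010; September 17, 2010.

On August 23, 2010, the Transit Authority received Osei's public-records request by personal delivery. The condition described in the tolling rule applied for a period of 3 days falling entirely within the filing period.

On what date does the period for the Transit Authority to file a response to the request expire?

September 20, 2010

Counting August 23, 2010 as day 1, day 23 is September 14, 2010.
Service was not by mail, so no mail extension applies.
Tolling adds 3 days: September 14, 2010 + 3 days = September 17, 2010.
September 17, 2010 is a listed holiday; September 18, 2010 is Saturday; September 19, 2010 is Sunday. The next qualifying day is September 20, 2010.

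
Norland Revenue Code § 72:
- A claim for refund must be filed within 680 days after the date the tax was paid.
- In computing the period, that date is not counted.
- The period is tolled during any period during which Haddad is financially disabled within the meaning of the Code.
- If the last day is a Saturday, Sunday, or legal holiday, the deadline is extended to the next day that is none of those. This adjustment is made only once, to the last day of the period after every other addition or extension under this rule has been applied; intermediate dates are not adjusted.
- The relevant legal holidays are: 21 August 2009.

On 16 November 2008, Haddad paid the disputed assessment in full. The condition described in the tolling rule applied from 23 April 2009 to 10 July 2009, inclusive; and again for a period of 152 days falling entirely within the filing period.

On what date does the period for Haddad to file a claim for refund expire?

May 16, 2011

680 days after 16 November 2008 is September 27, 2010.
From April 23, 2009 through July 10, 2009 inclusive is 79 days; tolling adds 79 days: September 27, 2010 + 79 days = December 15, 2010.
Tolling adds 152 days: December 15, 2010 + 152 days = May 16, 2011.
May 16, 2011 is a Monday and not a legal holiday, so no extension applies.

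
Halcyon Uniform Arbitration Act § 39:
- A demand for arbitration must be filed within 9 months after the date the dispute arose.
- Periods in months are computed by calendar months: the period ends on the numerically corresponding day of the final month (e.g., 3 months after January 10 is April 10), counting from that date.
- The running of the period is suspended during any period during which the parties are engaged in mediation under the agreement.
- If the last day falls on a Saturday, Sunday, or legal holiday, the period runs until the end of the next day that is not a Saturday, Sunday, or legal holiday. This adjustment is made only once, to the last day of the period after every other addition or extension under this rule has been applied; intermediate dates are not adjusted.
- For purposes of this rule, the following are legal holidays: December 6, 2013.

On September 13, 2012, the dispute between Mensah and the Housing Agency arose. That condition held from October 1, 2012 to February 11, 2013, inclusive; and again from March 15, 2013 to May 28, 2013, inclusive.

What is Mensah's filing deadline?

January 8, 2014

9 months after September 13, 2012 is June 13, 2013.
From October 1, 2012 through February 11, 2013 inclusive is 134 days; tolling adds 134 days: June 13, 2013 + 134 days = October 25, 2013.
From March 15, 2013 through May 28, 2013 inclusive is 75 days; tolling adds 75 days: October 25, 2013 + 75 days = January 8, 2014.
January 8, 2014 is a Wednesday and not a legal holiday, so no extension applies.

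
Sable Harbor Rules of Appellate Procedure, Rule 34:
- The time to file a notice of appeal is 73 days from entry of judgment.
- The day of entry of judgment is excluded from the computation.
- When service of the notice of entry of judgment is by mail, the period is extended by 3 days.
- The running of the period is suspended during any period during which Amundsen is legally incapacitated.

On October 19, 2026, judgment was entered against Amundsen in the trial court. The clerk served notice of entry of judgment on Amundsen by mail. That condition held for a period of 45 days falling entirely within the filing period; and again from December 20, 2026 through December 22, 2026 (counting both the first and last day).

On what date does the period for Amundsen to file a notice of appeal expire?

73 days after October 19, 2026 is December 31, 2026.
Service was by mail, adding 3 days: December 31, 2026 + 3 days = January 3, 2027.
Tolling adds 45 days: January 3, 2027 + 45 days = February 17, 2027.
From December 20, 2026 through December 22, 2026 inclusive is 3 days; tolling adds 3 days: February 17, 2027 + 3 days = February 20, 2027.

February 20, 2027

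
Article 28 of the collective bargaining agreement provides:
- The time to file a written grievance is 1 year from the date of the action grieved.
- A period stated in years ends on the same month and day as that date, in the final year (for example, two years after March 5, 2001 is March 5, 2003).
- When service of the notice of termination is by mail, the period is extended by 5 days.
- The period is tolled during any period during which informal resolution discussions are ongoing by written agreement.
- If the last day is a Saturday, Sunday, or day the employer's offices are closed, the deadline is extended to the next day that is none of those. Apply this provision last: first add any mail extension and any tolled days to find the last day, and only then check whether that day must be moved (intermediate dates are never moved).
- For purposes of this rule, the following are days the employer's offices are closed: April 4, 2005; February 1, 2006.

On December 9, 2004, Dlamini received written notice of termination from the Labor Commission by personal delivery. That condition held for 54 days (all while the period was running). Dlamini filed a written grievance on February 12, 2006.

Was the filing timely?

No

1 year after December 9, 2004 is December 9, 2005.
Service was not by mail, so no mail extension applies.
Tolling adds 54 days: December 9, 2005 + 54 days = February 1, 2006.
February 1, 2006 is a listed holiday. The next qualifying day is February 2, 2006.
The deadline is February 2, 2006; the filing on February 12, 2006 is after that date.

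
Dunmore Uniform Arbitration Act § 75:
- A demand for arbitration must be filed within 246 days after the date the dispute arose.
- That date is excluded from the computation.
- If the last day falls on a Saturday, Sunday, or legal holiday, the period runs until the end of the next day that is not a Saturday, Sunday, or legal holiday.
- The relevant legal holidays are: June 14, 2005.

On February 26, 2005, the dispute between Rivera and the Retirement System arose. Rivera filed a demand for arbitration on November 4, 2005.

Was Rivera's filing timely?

No

246 days after February 26, 2005 is October 30, 2005.
October 30, 2005 is Sunday. The next qualifying day is October 31, 2005.
The deadline is October 31, 2005; the filing on November 4, 2005 is after that date.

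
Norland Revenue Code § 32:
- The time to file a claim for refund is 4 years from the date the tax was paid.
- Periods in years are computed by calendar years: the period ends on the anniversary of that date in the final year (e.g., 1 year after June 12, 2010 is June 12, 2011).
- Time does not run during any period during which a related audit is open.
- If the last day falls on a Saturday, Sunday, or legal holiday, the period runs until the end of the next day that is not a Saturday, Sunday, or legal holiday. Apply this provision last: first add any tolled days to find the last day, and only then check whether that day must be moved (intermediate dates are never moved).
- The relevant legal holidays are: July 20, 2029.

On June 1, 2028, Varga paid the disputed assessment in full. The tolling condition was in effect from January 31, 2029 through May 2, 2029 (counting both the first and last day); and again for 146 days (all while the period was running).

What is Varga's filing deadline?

January 25, 2033

4 years after June 1, 2028 is June 1, 2032.
From January 31, 2029 through May 2, 2029 inclusive is 92 days; tolling adds 92 days: June 1, 2032 + 92 days = September 1, 2032.
Tolling adds 146 days: September 1, 2032 + 146 days = January 25, 2033.
January 25, 2033 is a Tuesday and not a legal holiday, so no extension applies.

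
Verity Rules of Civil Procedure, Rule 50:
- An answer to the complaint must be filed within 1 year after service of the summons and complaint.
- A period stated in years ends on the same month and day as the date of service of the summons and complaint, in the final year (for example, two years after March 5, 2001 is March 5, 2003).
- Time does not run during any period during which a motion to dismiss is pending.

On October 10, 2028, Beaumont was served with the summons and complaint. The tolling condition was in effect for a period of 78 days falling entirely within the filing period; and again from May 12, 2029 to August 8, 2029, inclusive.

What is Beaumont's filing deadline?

March 26, 2030

1 year after October 10, 2028 is October 10, 2029.
Tolling adds 78 days: October 10, 2029 + 78 days = December 27, 2029.
From May 12, 2029 through August 8, 2029 inclusive is 89 days; tolling adds 89 days: December 27, 2029 + 89 days = March 26, 2030.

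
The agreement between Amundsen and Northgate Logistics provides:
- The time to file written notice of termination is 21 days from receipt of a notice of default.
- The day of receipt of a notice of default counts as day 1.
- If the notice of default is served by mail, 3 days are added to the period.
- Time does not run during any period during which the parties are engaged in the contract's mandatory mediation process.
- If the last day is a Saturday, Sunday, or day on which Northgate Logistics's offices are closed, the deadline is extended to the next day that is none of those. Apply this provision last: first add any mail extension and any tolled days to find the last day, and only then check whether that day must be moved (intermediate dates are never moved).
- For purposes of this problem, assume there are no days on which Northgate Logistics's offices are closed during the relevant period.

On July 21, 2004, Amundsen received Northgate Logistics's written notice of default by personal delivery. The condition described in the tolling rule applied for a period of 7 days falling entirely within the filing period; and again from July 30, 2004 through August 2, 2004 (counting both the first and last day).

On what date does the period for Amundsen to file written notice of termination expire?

August 23, 2004

Counting July 21, 2004 as day 1, day 21 is August 10, 2004.
Service was not by mail, so no mail extension applies.
Tolling adds 7 days: August 10, 2004 + 7 days = August 17, 2004.
From July 30, 2004 through August 2, 2004 inclusive is 4 days; tolling adds 4 days: August 17, 2004 + 4 days = August 21, 2004.
August 21, 2004 is Saturday; August 22, 2004 is Sunday. The next qualifying day is August 23, 2004.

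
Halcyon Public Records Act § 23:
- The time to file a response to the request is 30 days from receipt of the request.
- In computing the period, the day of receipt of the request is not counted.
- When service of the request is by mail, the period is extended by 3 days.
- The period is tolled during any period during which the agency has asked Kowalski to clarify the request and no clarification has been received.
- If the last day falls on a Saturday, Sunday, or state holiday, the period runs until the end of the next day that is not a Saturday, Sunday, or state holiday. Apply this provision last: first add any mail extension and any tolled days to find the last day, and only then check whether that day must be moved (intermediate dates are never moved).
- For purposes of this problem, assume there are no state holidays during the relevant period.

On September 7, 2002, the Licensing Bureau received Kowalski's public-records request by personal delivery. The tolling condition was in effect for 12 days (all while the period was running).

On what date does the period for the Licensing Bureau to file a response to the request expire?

30 days after September 7, 2002 is October 7, 2002.
Service was not by mail, so no mail extension applies.
Tolling adds 12 days: October 7, 2002 + 12 days = October 19, 2002.
October 19, 2002 is Saturday; October 20, 2002 is Sunday. The next qualifying day is October 21, 2002.

October 21, 2002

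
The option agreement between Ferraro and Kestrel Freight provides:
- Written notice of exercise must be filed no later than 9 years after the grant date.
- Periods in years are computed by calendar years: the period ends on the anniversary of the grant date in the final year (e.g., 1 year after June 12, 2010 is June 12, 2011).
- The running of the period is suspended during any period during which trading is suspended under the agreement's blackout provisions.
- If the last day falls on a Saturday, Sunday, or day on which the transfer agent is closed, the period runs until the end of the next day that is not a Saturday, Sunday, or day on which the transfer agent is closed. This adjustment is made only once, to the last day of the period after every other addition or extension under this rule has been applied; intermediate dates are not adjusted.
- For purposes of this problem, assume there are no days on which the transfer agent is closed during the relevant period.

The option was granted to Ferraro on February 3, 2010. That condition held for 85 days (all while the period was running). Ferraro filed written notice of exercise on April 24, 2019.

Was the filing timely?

9 years after February 3, 2010 is February 3, 2019.
Tolling adds 85 days: February 3, 2019 + 85 days = April 29, 2019.
April 29, 2019 is a Monday and not a day on which the transfer agent is closed, so no extension applies.
The deadline is April 29, 2019; the filing on April 24, 2019 is on or before that date.

Yes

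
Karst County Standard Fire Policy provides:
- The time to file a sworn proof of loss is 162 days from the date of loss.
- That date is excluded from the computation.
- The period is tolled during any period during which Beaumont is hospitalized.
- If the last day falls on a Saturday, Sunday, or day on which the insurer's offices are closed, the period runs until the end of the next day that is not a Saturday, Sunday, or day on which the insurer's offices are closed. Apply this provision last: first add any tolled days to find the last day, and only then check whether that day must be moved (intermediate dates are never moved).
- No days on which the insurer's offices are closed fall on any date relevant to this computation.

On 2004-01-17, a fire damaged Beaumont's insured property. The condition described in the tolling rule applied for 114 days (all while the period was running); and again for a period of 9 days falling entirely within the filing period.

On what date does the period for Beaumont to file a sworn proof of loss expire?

October 28, 2004

162 days after 2004-01-17 is June 27, 2004.
Tolling adds 114 days: June 27, 2004 + 114 days = October 19, 2004.
Tolling adds 9 days: October 19, 2004 + 9 days = October 28, 2004.
October 28, 2004 is a Thursday and not a day on which the insurer's offices are closed, so no extension applies.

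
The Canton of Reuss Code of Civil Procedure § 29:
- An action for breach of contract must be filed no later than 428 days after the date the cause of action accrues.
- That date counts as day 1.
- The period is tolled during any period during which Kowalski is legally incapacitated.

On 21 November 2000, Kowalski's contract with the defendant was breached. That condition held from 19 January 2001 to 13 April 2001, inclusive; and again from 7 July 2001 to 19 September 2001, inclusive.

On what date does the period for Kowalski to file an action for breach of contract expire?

July 1, 2002

Counting 21 November 2000 as day 1, day 428 is January 22, 2002.
From January 19, 2001 through April 13, 2001 inclusive is 85 days; tolling adds 85 days: January 22, 2002 + 85 days = April 17, 2002.
From July 7, 2001 through September 19, 2001 inclusive is 75 days; tolling adds 75 days: April 17, 2002 + 75 days = July 1, 2002.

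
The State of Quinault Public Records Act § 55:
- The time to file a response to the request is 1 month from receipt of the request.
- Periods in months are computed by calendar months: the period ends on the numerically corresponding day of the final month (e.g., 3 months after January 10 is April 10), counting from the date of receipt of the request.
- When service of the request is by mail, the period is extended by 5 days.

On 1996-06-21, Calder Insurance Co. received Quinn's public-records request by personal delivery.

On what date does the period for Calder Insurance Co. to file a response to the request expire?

1 month after 1996-06-21 is July 21, 1996.
Service was not by mail, so no mail extension applies.

July 21, 1996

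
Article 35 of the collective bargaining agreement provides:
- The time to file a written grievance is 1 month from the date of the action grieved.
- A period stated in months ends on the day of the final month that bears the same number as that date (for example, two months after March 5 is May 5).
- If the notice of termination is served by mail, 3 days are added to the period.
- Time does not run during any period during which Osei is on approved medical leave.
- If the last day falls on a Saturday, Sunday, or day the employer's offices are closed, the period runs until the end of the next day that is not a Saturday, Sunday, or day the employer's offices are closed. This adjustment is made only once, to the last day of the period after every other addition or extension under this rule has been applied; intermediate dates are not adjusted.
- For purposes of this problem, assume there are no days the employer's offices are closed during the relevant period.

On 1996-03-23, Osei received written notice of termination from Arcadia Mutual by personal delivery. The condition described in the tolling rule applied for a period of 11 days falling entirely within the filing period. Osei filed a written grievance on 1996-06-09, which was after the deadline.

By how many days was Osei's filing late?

34 days

1 month after 1996-03-23 is April 23, 1996.
Service was not by mail, so no mail extension applies.
Tolling adds 11 days: April 23, 1996 + 11 days = May 4, 1996.
May 4, 1996 is Saturday; May 5, 1996 is Sunday. The next qualifying day is May 6, 1996.
The deadline is May 6, 1996; from May 6, 1996 to June 9, 1996 is 34 days.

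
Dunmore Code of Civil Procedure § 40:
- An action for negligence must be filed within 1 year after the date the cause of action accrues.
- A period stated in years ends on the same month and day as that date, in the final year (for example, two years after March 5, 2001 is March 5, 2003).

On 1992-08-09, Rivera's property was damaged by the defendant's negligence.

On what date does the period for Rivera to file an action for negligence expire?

August 9, 1993

1 year after 1992-08-09 is August 9, 1993.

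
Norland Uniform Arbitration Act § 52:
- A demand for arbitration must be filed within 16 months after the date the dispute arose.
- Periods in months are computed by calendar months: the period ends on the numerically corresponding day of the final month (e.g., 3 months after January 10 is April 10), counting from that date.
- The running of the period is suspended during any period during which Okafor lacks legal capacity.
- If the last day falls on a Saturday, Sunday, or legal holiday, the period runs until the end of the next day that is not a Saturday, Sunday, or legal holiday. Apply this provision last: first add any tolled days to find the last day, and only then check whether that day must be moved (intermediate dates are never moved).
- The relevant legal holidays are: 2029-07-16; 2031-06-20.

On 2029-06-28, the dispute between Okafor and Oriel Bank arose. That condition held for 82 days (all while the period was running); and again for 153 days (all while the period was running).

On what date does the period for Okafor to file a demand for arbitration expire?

June 23, 2031

16 months after 2029-06-28 is October 28, 2030.
Tolling adds 82 days: October 28, 2030 + 82 days = January 18, 2031.
Tolling adds 153 days: January 18, 2031 + 153 days = June 20, 2031.
June 20, 2031 is a listed holiday; June 21, 2031 is Saturday; June 22, 2031 is Sunday. The next qualifying day is June 23, 2031.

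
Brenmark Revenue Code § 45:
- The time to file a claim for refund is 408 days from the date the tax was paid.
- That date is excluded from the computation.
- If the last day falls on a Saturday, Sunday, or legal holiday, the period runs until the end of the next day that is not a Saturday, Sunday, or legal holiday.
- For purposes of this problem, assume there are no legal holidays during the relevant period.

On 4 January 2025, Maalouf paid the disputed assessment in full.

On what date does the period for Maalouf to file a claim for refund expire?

February 16, 2026

408 days after 4 January 2025 is February 16, 2026.
February 16, 2026 is a Monday and not a legal holiday, so no extension applies.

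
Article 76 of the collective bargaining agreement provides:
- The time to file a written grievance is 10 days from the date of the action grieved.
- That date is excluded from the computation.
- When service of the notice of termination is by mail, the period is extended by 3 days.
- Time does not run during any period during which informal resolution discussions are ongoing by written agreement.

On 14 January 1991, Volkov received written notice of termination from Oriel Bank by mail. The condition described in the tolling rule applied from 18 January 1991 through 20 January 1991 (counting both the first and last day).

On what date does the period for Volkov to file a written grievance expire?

10 days after 14 January 1991 is January 24, 1991.
Service was by mail, adding 3 days: January 24, 1991 + 3 days = January 27, 1991.
From January 18, 1991 through January 20, 1991 inclusive is 3 days; tolling adds 3 days: January 27, 1991 + 3 days = January 30, 1991.

January 30, 1991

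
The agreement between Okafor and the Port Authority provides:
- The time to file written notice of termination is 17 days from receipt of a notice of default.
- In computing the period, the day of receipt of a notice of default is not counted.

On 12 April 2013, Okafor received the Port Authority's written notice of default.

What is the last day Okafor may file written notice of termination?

April 29, 2013

17 days after 12 April 2013 is April 29, 2013.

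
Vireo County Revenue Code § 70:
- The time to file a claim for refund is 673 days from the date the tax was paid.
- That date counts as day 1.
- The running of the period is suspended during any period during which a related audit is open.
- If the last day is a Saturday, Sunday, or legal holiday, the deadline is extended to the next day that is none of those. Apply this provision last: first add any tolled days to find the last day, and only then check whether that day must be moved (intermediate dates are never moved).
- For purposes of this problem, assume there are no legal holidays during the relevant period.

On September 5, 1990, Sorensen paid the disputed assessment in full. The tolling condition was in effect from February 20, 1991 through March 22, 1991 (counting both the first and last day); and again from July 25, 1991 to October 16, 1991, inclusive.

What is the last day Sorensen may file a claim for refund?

Counting September 5, 1990 as day 1, day 673 is July 8, 1992.
From February 20, 1991 through March 22, 1991 inclusive is 31 days; tolling adds 31 days: July 8, 1992 + 31 days = August 8, 1992.
From July 25, 1991 through October 16, 1991 inclusive is 84 days; tolling adds 84 days: August 8, 1992 + 84 days = October 31, 1992.
October 31, 1992 is Saturday; November 1, 1992 is Sunday. The next qualifying day is November 2, 1992.

November 2, 1992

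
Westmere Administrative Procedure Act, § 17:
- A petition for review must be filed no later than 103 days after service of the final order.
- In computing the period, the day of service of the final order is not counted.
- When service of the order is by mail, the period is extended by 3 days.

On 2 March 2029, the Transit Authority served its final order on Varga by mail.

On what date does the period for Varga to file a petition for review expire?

103 days after 2 March 2029 is June 13, 2029.
Service was by mail, adding 3 days: June 13, 2029 + 3 days = June 16, 2029.

June 16, 2029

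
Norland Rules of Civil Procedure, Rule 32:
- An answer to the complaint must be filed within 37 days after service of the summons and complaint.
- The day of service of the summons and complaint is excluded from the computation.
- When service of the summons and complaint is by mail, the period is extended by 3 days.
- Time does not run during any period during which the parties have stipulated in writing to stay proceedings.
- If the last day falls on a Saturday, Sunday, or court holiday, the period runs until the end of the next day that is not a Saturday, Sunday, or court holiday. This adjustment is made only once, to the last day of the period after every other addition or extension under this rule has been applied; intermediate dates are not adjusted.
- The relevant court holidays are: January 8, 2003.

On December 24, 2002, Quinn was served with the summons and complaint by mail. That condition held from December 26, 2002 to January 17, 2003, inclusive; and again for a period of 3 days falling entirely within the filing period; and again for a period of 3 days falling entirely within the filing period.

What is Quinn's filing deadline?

March 3, 2003

37 days after December 24, 2002 is January 30, 2003.
Service was by mail, adding 3 days: January 30, 2003 + 3 days = February 2, 2003.
From December 26, 2002 through January 17, 2003 inclusive is 23 days; tolling adds 23 days: February 2, 2003 + 23 days = February 25, 2003.
Tolling adds 3 days: February 25, 2003 + 3 days = February 28, 2003.
Tolling adds 3 days: February 28, 2003 + 3 days = March 3, 2003.
March 3, 2003 is a Monday and not a court holiday, so no extension applies.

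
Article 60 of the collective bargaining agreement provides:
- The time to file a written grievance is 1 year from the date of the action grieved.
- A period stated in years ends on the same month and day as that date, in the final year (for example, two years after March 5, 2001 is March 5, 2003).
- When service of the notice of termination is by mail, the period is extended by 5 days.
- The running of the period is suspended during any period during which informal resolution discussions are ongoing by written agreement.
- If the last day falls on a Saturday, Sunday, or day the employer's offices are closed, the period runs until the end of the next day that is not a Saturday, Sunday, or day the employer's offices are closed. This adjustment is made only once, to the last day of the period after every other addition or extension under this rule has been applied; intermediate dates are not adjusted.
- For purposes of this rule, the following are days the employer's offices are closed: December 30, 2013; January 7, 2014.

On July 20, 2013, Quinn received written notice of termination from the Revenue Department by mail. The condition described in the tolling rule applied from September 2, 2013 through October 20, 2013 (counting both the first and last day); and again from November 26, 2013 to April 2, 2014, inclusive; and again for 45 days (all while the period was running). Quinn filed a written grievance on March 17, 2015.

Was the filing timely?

No

1 year after July 20, 2013 is July 20, 2014.
Service was by mail, adding 5 days: July 20, 2014 + 5 days = July 25, 2014.
From September 2, 2013 through October 20, 2013 inclusive is 49 days; tolling adds 49 days: July 25, 2014 + 49 days = September 12, 2014.
From November 26, 2013 through April 2, 2014 inclusive is 128 days; tolling adds 128 days: September 12, 2014 + 128 days = January 18, 2015.
Tolling adds 45 days: January 18, 2015 + 45 days = March 4, 2015.
March 4, 2015 is a Wednesday and not a day the employer's offices are closed, so no extension applies.
The deadline is March 4, 2015; the filing on March 17, 2015 is after that date.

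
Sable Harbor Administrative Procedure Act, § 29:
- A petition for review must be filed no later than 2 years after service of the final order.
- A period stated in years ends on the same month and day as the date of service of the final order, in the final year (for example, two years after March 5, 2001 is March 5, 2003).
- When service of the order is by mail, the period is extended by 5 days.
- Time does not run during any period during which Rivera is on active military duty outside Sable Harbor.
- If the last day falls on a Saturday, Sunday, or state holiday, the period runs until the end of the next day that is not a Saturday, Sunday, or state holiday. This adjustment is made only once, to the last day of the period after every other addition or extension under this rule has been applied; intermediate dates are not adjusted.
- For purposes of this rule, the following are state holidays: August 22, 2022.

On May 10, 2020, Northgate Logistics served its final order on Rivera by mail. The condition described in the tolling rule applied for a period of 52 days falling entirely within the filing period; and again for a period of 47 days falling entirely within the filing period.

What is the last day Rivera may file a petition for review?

August 23, 2022

2 years after May 10, 2020 is May 10, 2022.
Service was by mail, adding 5 days: May 10, 2022 + 5 days = May 15, 2022.
Tolling adds 52 days: May 15, 2022 + 52 days = July 6, 2022.
Tolling adds 47 days: July 6, 2022 + 47 days = August 22, 2022.
August 22, 2022 is a listed holiday. The next qualifying day is August 23, 2022.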